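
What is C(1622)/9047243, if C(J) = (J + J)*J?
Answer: 5261768/9047243 ≈ 0.58159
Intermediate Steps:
C(J) = 2*J**2 (C(J) = (2*J)*J = 2*J**2)
C(1622)/9047243 = (2*1622**2)/9047243 = (2*2630884)*(1/9047243) = 5261768*(1/9047243) = 5261768/9047243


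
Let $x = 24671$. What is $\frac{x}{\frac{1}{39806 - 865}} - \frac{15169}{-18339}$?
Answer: $\frac{17618523259498}{18339} \approx 9.6071 \cdot 10^{8}$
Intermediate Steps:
$\frac{x}{\frac{1}{39806 - 865}} - \frac{15169}{-18339} = \frac{24671}{\frac{1}{39806 - 865}} - \frac{15169}{-18339} = \frac{24671}{\frac{1}{38941}} - - \frac{15169}{18339} = 24671 \frac{1}{\frac{1}{38941}} + \frac{15169}{18339} = 24671 \cdot 38941 + \frac{15169}{18339} = 960713411 + \frac{15169}{18339} = \frac{17618523259498}{18339}$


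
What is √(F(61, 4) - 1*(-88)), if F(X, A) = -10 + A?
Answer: √82 ≈ 9.0554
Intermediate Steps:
√(F(61, 4) - 1*(-88)) = √((-10 + 4) - 1*(-88)) = √(-6 + 88) = √82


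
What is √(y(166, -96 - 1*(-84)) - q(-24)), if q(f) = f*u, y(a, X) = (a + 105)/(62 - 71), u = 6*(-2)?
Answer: I*√2863/3 ≈ 17.836*I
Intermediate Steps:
u = -12
y(a, X) = -35/3 - a/9 (y(a, X) = (105 + a)/(-9) = (105 + a)*(-⅑) = -35/3 - a/9)
q(f) = -12*f (q(f) = f*(-12) = -12*f)
√(y(166, -96 - 1*(-84)) - q(-24)) = √((-35/3 - ⅑*166) - (-12)*(-24)) = √((-35/3 - 166/9) - 1*288) = √(-271/9 - 288) = √(-2863/9) = I*√2863/3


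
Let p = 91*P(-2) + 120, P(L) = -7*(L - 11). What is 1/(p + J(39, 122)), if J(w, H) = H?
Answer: 1/8523 ≈ 0.00011733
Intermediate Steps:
P(L) = 77 - 7*L (P(L) = -7*(-11 + L) = 77 - 7*L)
p = 8401 (p = 91*(77 - 7*(-2)) + 120 = 91*(77 + 14) + 120 = 91*91 + 120 = 8281 + 120 = 8401)
1/(p + J(39, 122)) = 1/(8401 + 122) = 1/8523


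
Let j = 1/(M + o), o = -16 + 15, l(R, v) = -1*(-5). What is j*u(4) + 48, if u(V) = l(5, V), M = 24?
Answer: 1109/23 ≈ 48.217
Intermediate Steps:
l(R, v) = 5
o = -1
u(V) = 5
j = 1/23 (j = 1/(24 - 1) = 1/23 ≈ 0.043478)
j*u(4) + 48 = (1/23)*5 + 48 = 5/23 + 48 = 1109/23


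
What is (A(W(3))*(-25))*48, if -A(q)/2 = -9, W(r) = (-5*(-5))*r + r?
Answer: -21600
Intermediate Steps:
W(r) = 26*r (W(r) = 25*r + r = 26*r)
A(q) = 18 (A(q) = -2*(-9) = 18)
(A(W(3))*(-25))*48 = (18*(-25))*48 = -450*48 = -21600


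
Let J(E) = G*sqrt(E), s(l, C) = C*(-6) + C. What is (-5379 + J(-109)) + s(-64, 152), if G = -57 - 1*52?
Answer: -6139 - 109*I*sqrt(109) ≈ -6139.0 - 1138.0*I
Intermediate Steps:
G = -109 (G = -57 - 52 = -109)
s(l, C) = -5*C (s(l, C) = -6*C + C = -5*C)
J(E) = -109*sqrt(E)
(-5379 + J(-109)) + s(-64, 152) = (-5379 - 109*I*sqrt(109)) - 5*152 = (-5379 - 109*I*sqrt(109)) - 760 = -6139 - 109*I*sqrt(109)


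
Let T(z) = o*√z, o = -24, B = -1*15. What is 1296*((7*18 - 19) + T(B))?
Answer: 138672 - 31104*I*√15 ≈ 1.3867e+5 - 1.2047e+5*I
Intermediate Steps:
B = -15
T(z) = -24*√z
1296*((7*18 - 19) + T(B)) = 1296*((7*18 - 19) - 24*I*√15) = 1296*((126 - 19) - 24*I*√15) = 1296*(107 - 24*I*√15) = 138672 - 31104*I*√15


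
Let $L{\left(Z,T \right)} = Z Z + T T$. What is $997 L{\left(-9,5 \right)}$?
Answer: $105682$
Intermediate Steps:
$L{\left(Z,T \right)} = T^{2} + Z^{2}$ ($L{\left(Z,T \right)} = Z^{2} + T^{2} = T^{2} + Z^{2}$)
$997 L{\left(-9,5 \right)} = 997 \left(5^{2} + \left(-9\right)^{2}\right) = 997 \left(25 + 81\right) = 997 \cdot 106 = 105682$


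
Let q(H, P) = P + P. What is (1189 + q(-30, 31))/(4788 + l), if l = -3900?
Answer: 417/296 ≈ 1.4088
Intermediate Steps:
q(H, P) = 2*P
(1189 + q(-30, 31))/(4788 + l) = (1189 + 2*31)/(4788 - 3900) = (1189 + 62)/888 = 1251*(1/888) = 417/296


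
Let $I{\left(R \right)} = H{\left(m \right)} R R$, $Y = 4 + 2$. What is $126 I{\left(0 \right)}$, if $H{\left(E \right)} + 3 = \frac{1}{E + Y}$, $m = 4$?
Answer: $0$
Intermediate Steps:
$Y = 6$
$H{\left(E \right)} = -3 + \frac{1}{6 + E}$ ($H{\left(E \right)} = -3 + \frac{1}{E + 6} = -3 + \frac{1}{6 + E}$)
$I{\left(R \right)} = - \frac{29 R^{2}}{10}$ ($I{\left(R \right)} = \frac{-17 - 12}{6 + 4} R R = \frac{-17 - 12}{10} R^{2} = \frac{1}{10} \left(-29\right) R^{2} = - \frac{29 R^{2}}{10}$)
$126 I{\left(0 \right)} = 126 \left(- \frac{29 \cdot 0^{2}}{10}\right) = 126 \left(\left(- \frac{29}{10}\right) 0\right) = 126 \cdot 0 = 0$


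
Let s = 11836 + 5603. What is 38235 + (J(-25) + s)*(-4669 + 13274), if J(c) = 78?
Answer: 150772020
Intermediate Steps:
s = 17439
38235 + (J(-25) + s)*(-4669 + 13274) = 38235 + (78 + 17439)*(-4669 + 13274) = 38235 + 17517*8605 = 38235 + 150733785 = 150772020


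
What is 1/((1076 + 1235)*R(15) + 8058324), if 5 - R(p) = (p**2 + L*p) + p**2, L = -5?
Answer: 1/7203254 ≈ 1.3883e-7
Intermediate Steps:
R(p) = 5 - 2*p**2 + 5*p (R(p) = 5 - ((p**2 - 5*p) + p**2) = 5 - (-5*p + 2*p**2) = 5 + (-2*p**2 + 5*p) = 5 - 2*p**2 + 5*p)
1/((1076 + 1235)*R(15) + 8058324) = 1/((1076 + 1235)*(5 - 2*15**2 + 5*15) + 8058324) = 1/(2311*(5 - 2*225 + 75) + 8058324) = 1/(2311*(5 - 450 + 75) + 8058324) = 1/(2311*(-370) + 8058324) = 1/(-855070 + 8058324) = 1/7203254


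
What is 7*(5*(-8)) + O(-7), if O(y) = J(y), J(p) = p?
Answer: -287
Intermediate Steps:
O(y) = y
7*(5*(-8)) + O(-7) = 7*(5*(-8)) - 7 = 7*(-40) - 7 = -280 - 7 = -287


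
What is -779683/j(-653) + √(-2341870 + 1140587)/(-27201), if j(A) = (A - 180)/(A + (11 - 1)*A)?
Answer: -5600462989/833 - I*√1201283/27201 ≈ -6.7232e+6 - 0.040294*I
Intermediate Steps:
j(A) = (-180 + A)/(11*A) (j(A) = (-180 + A)/(A + 10*A) = (-180 + A)/((11*A)) = (-180 + A)*(1/(11*A)) = (-180 + A)/(11*A))
-779683/j(-653) + √(-2341870 + 1140587)/(-27201) = -779683*(-7183/(-180 - 653)) + √(-2341870 + 1140587)/(-27201) = -779683/((1/11)*(-1/653)*(-833)) + √(-1201283)*(-1/27201) = -779683/833/7183 + (I*√1201283)*(-1/27201) = -779683*7183/833 - I*√1201283/27201 = -5600462989/833 - I*√1201283/27201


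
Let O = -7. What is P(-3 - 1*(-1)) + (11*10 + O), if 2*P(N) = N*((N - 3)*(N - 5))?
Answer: 68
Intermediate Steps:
P(N) = N*(-5 + N)*(-3 + N)/2 (P(N) = (N*((N - 3)*(N - 5)))/2 = (N*((-3 + N)*(-5 + N)))/2 = (N*((-5 + N)*(-3 + N)))/2 = (N*(-5 + N)*(-3 + N))/2 = N*(-5 + N)*(-3 + N)/2)
P(-3 - 1*(-1)) + (11*10 + O) = (-3 - 1*(-1))*(15 + (-3 - 1*(-1))**2 - 8*(-3 - 1*(-1)))/2 + (11*10 - 7) = (-3 + 1)*(15 + (-3 + 1)**2 - 8*(-3 + 1))/2 + (110 - 7) = (1/2)*(-2)*(15 + (-2)**2 - 8*(-2)) + 103 = (1/2)*(-2)*(15 + 4 + 16) + 103 = (1/2)*(-2)*35 + 103 = -35 + 103 = 68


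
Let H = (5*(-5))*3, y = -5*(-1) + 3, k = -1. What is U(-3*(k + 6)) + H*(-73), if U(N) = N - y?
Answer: 5452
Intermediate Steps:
y = 8 (y = 5 + 3 = 8)
H = -75 (H = -25*3 = -75)
U(N) = -8 + N (U(N) = N - 1*8 = N - 8 = -8 + N)
U(-3*(k + 6)) + H*(-73) = (-8 - 3*(-1 + 6)) - 75*(-73) = (-8 - 3*5) + 5475 = (-8 - 15) + 5475 = -23 + 5475 = 5452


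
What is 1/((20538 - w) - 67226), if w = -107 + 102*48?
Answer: -1/51477 ≈ -1.9426e-5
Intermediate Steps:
w = 4789 (w = -107 + 4896 = 4789)
1/((20538 - w) - 67226) = 1/((20538 - 1*4789) - 67226) = 1/((20538 - 4789) - 67226) = 1/(15749 - 67226) = 1/(-51477) = -1/51477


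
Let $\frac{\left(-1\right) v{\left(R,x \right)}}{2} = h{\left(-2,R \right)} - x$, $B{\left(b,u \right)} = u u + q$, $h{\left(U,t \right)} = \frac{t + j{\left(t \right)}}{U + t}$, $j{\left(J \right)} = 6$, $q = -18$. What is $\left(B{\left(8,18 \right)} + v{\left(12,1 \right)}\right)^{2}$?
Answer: $\frac{2316484}{25} \approx 92659.0$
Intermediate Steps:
$h{\left(U,t \right)} = \frac{6 + t}{U + t}$ ($h{\left(U,t \right)} = \frac{t + 6}{U + t} = \frac{6 + t}{U + t}$)
$B{\left(b,u \right)} = -18 + u^{2}$ ($B{\left(b,u \right)} = u u - 18 = u^{2} - 18 = -18 + u^{2}$)
$v{\left(R,x \right)} = 2 x - \frac{2 \left(6 + R\right)}{-2 + R}$ ($v{\left(R,x \right)} = - 2 \left(\frac{6 + R}{-2 + R} - x\right) = - 2 \left(- x + \frac{6 + R}{-2 + R}\right) = 2 x - \frac{2 \left(6 + R\right)}{-2 + R}$)
$\left(B{\left(8,18 \right)} + v{\left(12,1 \right)}\right)^{2} = \left(\left(-18 + 18^{2}\right) + \frac{2 \left(-6 - 12 + 1 \left(-2 + 12\right)\right)}{-2 + 12}\right)^{2} = \left(\left(-18 + 324\right) + \frac{2 \left(-6 - 12 + 1 \cdot 10\right)}{10}\right)^{2} = \left(306 + 2 \cdot \frac{1}{10} \left(-6 - 12 + 10\right)\right)^{2} = \left(306 + 2 \cdot \frac{1}{10} \left(-8\right)\right)^{2} = \left(306 - \frac{8}{5}\right)^{2} = \left(\frac{1522}{5}\right)^{2} = \frac{2316484}{25}$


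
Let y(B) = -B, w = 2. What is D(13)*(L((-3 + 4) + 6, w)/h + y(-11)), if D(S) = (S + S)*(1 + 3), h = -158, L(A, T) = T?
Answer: 90272/79 ≈ 1142.7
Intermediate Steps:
D(S) = 8*S (D(S) = (2*S)*4 = 8*S)
D(13)*(L((-3 + 4) + 6, w)/h + y(-11)) = (8*13)*(2/(-158) - 1*(-11)) = 104*(2*(-1/158) + 11) = 104*(-1/79 + 11) = 104*(868/79) = 90272/79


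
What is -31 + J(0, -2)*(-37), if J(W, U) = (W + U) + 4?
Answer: -105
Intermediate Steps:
J(W, U) = 4 + U + W (J(W, U) = (U + W) + 4 = 4 + U + W)
-31 + J(0, -2)*(-37) = -31 + (4 - 2 + 0)*(-37) = -31 + 2*(-37) = -31 - 74 = -105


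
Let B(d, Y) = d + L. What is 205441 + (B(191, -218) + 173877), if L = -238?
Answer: 379271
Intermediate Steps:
B(d, Y) = -238 + d (B(d, Y) = d - 238 = -238 + d)
205441 + (B(191, -218) + 173877) = 205441 + ((-238 + 191) + 173877) = 205441 + (-47 + 173877) = 205441 + 173830 = 379271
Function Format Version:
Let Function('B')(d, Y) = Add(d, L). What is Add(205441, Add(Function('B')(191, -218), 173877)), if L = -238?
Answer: 379271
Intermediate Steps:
Function('B')(d, Y) = Add(-238, d) (Function('B')(d, Y) = Add(d, -238) = Add(-238, d))
Add(205441, Add(Function('B')(191, -218), 173877)) = Add(205441, Add(Add(-238, 191), 173877)) = Add(205441, Add(-47, 173877)) = Add(205441, 173830) = 379271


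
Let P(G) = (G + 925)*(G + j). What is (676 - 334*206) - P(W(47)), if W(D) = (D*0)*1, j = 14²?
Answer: -249428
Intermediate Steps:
j = 196
W(D) = 0 (W(D) = 0*1 = 0)
P(G) = (196 + G)*(925 + G) (P(G) = (G + 925)*(G + 196) = (925 + G)*(196 + G) = (196 + G)*(925 + G))
(676 - 334*206) - P(W(47)) = (676 - 334*206) - (181300 + 0² + 1121*0) = (676 - 68804) - (181300 + 0 + 0) = -68128 - 1*181300 = -68128 - 181300 = -249428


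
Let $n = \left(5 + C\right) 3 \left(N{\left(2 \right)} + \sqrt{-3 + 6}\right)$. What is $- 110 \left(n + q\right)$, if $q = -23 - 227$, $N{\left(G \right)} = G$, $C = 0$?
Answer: $24200 - 1650 \sqrt{3} \approx 21342.0$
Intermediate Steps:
$q = -250$ ($q = -23 - 227 = -250$)
$n = 30 + 15 \sqrt{3}$ ($n = \left(5 + 0\right) 3 \left(2 + \sqrt{-3 + 6}\right) = 5 \cdot 3 \left(2 + \sqrt{3}\right) = 15 \left(2 + \sqrt{3}\right) = 30 + 15 \sqrt{3} \approx 55.981$)
$- 110 \left(n + q\right) = - 110 \left(\left(30 + 15 \sqrt{3}\right) - 250\right) = - 110 \left(-220 + 15 \sqrt{3}\right) = 24200 - 1650 \sqrt{3}$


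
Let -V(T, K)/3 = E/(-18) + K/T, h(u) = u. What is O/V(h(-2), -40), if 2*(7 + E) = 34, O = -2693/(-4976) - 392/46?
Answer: 2740071/20028400 ≈ 0.13681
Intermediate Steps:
O = -913357/114448 (O = -2693*(-1/4976) - 392*1/46 = 2693/4976 - 196/23 = -913357/114448 ≈ -7.9805)
E = 10 (E = -7 + (1/2)*34 = -7 + 17 = 10)
V(T, K) = 5/3 - 3*K/T (V(T, K) = -3*(10/(-18) + K/T) = -3*(10*(-1/18) + K/T) = -3*(-5/9 + K/T) = 5/3 - 3*K/T)
O/V(h(-2), -40) = -913357/(114448*(5/3 - 3*(-40)/(-2))) = -913357/(114448*(5/3 - 3*(-40)*(-1/2))) = -913357/(114448*(5/3 - 60)) = -913357/(114448*(-175/3)) = -913357/114448*(-3/175) = 2740071/20028400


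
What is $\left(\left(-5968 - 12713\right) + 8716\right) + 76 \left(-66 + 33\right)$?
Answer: $-12473$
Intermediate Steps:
$\left(\left(-5968 - 12713\right) + 8716\right) + 76 \left(-66 + 33\right) = \left(\left(-5968 - 12713\right) + 8716\right) + 76 \left(-33\right) = \left(-18681 + 8716\right) - 2508 = -9965 - 2508 = -12473$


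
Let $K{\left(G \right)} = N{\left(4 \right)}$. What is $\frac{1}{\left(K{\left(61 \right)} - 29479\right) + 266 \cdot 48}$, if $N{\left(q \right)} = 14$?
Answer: $- \frac{1}{16697} \approx -5.9891 \cdot 10^{-5}$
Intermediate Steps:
$K{\left(G \right)} = 14$
$\frac{1}{\left(K{\left(61 \right)} - 29479\right) + 266 \cdot 48} = \frac{1}{\left(14 - 29479\right) + 266 \cdot 48} = \frac{1}{\left(14 - 29479\right) + 12768} = \frac{1}{-29465 + 12768} = \frac{1}{-16697} = - \frac{1}{16697}$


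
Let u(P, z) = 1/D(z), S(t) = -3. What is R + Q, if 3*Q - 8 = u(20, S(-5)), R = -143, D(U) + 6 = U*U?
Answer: -1262/9 ≈ -140.22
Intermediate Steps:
D(U) = -6 + U² (D(U) = -6 + U*U = -6 + U²)
u(P, z) = 1/(-6 + z²)
Q = 25/9 (Q = 8/3 + 1/(3*(-6 + (-3)²)) = 8/3 + 1/(3*(-6 + 9)) = 8/3 + (⅓)/3 = 8/3 + (⅓)*(⅓) = 8/3 + ⅑ = 25/9 ≈ 2.7778)
R + Q = -143 + 25/9 = -1262/9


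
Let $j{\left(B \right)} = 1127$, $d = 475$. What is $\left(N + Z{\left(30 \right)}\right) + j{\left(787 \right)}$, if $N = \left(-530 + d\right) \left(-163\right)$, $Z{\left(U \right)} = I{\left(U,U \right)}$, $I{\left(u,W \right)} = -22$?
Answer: $10070$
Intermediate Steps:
$Z{\left(U \right)} = -22$
$N = 8965$ ($N = \left(-530 + 475\right) \left(-163\right) = \left(-55\right) \left(-163\right) = 8965$)
$\left(N + Z{\left(30 \right)}\right) + j{\left(787 \right)} = \left(8965 - 22\right) + 1127 = 8943 + 1127 = 10070$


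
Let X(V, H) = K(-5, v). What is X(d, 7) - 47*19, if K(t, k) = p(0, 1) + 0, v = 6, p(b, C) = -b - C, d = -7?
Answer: -894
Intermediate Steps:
p(b, C) = -C - b
K(t, k) = -1 (K(t, k) = (-1*1 - 1*0) + 0 = (-1 + 0) + 0 = -1 + 0 = -1)
X(V, H) = -1
X(d, 7) - 47*19 = -1 - 47*19 = -1 - 893 = -894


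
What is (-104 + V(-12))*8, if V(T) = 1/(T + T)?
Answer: -2497/3 ≈ -832.33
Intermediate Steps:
V(T) = 1/(2*T)
(-104 + V(-12))*8 = (-104 + (½)/(-12))*8 = (-104 + (½)*(-1/12))*8 = (-104 - 1/24)*8 = -2497/24*8 = -2497/3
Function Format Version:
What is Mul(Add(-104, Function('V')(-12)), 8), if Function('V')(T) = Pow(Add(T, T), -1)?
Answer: Rational(-2497, 3) ≈ -832.33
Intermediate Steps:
Function('V')(T) = Mul(Rational(1, 2), Pow(T, -1)) (Function('V')(T) = Pow(Mul(2, T), -1) = Mul(Rational(1, 2), Pow(T, -1)))
Mul(Add(-104, Function('V')(-12)), 8) = Mul(Add(-104, Mul(Rational(1, 2), Pow(-12, -1))), 8) = Mul(Add(-104, Mul(Rational(1, 2), Rational(-1, 12))), 8) = Mul(Add(-104, Rational(-1, 24)), 8) = Mul(Rational(-2497, 24), 8) = Rational(-2497, 3)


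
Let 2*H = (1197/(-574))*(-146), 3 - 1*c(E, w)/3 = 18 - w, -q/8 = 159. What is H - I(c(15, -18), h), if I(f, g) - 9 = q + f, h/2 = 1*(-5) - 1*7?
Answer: 124167/82 ≈ 1514.2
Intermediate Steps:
q = -1272 (q = -8*159 = -1272)
c(E, w) = -45 + 3*w (c(E, w) = 9 - 3*(18 - w) = 9 + (-54 + 3*w) = -45 + 3*w)
h = -24 (h = 2*(1*(-5) - 1*7) = 2*(-5 - 7) = 2*(-12) = -24)
I(f, g) = -1263 + f (I(f, g) = 9 + (-1272 + f) = -1263 + f)
H = 12483/82 (H = ((1197/(-574))*(-146))/2 = ((1197*(-1/574))*(-146))/2 = (-171/82*(-146))/2 = (½)*(12483/41) = 12483/82 ≈ 152.23)
H - I(c(15, -18), h) = 12483/82 - (-1263 + (-45 + 3*(-18))) = 12483/82 - (-1263 + (-45 - 54)) = 12483/82 - (-1263 - 99) = 12483/82 - 1*(-1362) = 12483/82 + 1362 = 124167/82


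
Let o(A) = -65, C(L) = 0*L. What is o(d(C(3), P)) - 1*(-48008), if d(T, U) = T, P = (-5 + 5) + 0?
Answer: 47943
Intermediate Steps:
P = 0 (P = 0 + 0 = 0)
C(L) = 0
o(d(C(3), P)) - 1*(-48008) = -65 - 1*(-48008) = -65 + 48008 = 47943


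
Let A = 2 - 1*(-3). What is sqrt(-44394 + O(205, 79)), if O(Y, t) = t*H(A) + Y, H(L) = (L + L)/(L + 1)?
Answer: 2*I*sqrt(99129)/3 ≈ 209.9*I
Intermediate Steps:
A = 5 (A = 2 + 3 = 5)
H(L) = 2*L/(1 + L) (H(L) = (2*L)/(1 + L) = 2*L/(1 + L))
O(Y, t) = Y + 5*t/3 (O(Y, t) = t*(2*5/(1 + 5)) + Y = t*(2*5/6) + Y = t*(2*5*(1/6)) + Y = t*(5/3) + Y = 5*t/3 + Y = Y + 5*t/3)
sqrt(-44394 + O(205, 79)) = sqrt(-44394 + (205 + (5/3)*79)) = sqrt(-44394 + (205 + 395/3)) = sqrt(-44394 + 1010/3) = sqrt(-132172/3) = 2*I*sqrt(99129)/3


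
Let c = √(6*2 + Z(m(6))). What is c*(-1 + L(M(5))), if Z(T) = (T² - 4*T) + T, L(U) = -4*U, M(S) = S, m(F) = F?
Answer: -21*√30 ≈ -115.02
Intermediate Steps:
Z(T) = T² - 3*T
c = √30 (c = √(6*2 + 6*(-3 + 6)) = √(12 + 6*3) = √(12 + 18) = √30 ≈ 5.4772)
c*(-1 + L(M(5))) = √30*(-1 - 4*5) = √30*(-1 - 20) = √30*(-21) = -21*√30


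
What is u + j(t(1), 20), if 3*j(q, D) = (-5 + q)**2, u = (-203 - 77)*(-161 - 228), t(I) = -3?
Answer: 326824/3 ≈ 1.0894e+5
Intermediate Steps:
u = 108920 (u = -280*(-389) = 108920)
j(q, D) = (-5 + q)**2/3
u + j(t(1), 20) = 108920 + (-5 - 3)**2/3 = 108920 + (1/3)*(-8)**2 = 108920 + (1/3)*64 = 108920 + 64/3 = 326824/3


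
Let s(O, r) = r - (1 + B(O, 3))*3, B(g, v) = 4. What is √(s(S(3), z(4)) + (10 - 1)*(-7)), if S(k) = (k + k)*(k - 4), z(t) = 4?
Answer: I*√74 ≈ 8.6023*I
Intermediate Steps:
S(k) = 2*k*(-4 + k) (S(k) = (2*k)*(-4 + k) = 2*k*(-4 + k))
s(O, r) = -15 + r (s(O, r) = r - (1 + 4)*3 = r - 5*3 = r - 1*15 = r - 15 = -15 + r)
√(s(S(3), z(4)) + (10 - 1)*(-7)) = √((-15 + 4) + (10 - 1)*(-7)) = √(-11 + 9*(-7)) = √(-11 - 63) = √(-74) = I*√74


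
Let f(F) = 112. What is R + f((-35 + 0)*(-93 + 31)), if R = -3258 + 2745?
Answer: -401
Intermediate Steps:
R = -513
R + f((-35 + 0)*(-93 + 31)) = -513 + 112 = -401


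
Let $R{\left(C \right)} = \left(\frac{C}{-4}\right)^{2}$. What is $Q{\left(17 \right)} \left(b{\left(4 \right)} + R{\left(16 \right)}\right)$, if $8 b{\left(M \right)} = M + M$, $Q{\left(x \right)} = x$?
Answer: $289$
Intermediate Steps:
$R{\left(C \right)} = \frac{C^{2}}{16}$ ($R{\left(C \right)} = \left(C \left(- \frac{1}{4}\right)\right)^{2} = \left(- \frac{C}{4}\right)^{2} = \frac{C^{2}}{16}$)
$b{\left(M \right)} = \frac{M}{4}$ ($b{\left(M \right)} = \frac{M + M}{8} = \frac{2 M}{8} = \frac{M}{4}$)
$Q{\left(17 \right)} \left(b{\left(4 \right)} + R{\left(16 \right)}\right) = 17 \left(\frac{1}{4} \cdot 4 + \frac{16^{2}}{16}\right) = 17 \left(1 + \frac{1}{16} \cdot 256\right) = 17 \left(1 + 16\right) = 17 \cdot 17 = 289$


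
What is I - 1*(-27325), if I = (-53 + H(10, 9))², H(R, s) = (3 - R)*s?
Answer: 40781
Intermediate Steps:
H(R, s) = s*(3 - R)
I = 13456 (I = (-53 + 9*(3 - 1*10))² = (-53 + 9*(3 - 10))² = (-53 + 9*(-7))² = (-53 - 63)² = (-116)² = 13456)
I - 1*(-27325) = 13456 - 1*(-27325) = 13456 + 27325 = 40781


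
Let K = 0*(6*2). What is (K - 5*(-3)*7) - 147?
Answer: -42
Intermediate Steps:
K = 0 (K = 0*12 = 0)
(K - 5*(-3)*7) - 147 = (0 - 5*(-3)*7) - 147 = (0 + 15*7) - 147 = (0 + 105) - 147 = 105 - 147 = -42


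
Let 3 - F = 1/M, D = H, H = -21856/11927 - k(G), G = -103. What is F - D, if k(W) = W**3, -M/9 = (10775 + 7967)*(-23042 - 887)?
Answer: -52604629409570617631/48140900746074 ≈ -1.0927e+6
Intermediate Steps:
M = 4036295862 (M = -9*(10775 + 7967)*(-23042 - 887) = -168678*(-23929) = -9*(-448477318) = 4036295862)
H = 13032933073/11927 (H = -21856/11927 - 1*(-103)**3 = -21856*1/11927 - 1*(-1092727) = -21856/11927 + 1092727 = 13032933073/11927 ≈ 1.0927e+6)
D = 13032933073/11927 ≈ 1.0927e+6
F = 12108887585/4036295862 (F = 3 - 1/4036295862 = 12108887585/4036295862 ≈ 3.0000)
F - D = 12108887585/4036295862 - 1*13032933073/11927 = 12108887585/4036295862 - 13032933073/11927 = -52604629409570617631/48140900746074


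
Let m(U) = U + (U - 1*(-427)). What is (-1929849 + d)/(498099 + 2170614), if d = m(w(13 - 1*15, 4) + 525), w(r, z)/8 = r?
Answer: -1928404/2668713 ≈ -0.72260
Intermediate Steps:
w(r, z) = 8*r
m(U) = 427 + 2*U (m(U) = U + (U + 427) = U + (427 + U) = 427 + 2*U)
d = 1445 (d = 427 + 2*(8*(13 - 1*15) + 525) = 427 + 2*(8*(13 - 15) + 525) = 427 + 2*(8*(-2) + 525) = 427 + 2*(-16 + 525) = 427 + 2*509 = 427 + 1018 = 1445)
(-1929849 + d)/(498099 + 2170614) = (-1929849 + 1445)/(498099 + 2170614) = -1928404/2668713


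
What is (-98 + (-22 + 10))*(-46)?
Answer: 5060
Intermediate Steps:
(-98 + (-22 + 10))*(-46) = (-98 - 12)*(-46) = -110*(-46) = 5060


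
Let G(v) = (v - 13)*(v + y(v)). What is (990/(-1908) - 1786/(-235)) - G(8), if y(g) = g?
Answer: 46153/530 ≈ 87.081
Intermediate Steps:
G(v) = 2*v*(-13 + v) (G(v) = (v - 13)*(v + v) = (-13 + v)*(2*v) = 2*v*(-13 + v))
(990/(-1908) - 1786/(-235)) - G(8) = (990/(-1908) - 1786/(-235)) - 2*8*(-13 + 8) = (990*(-1/1908) - 1786*(-1/235)) - 2*8*(-5) = (-55/106 + 38/5) - 1*(-80) = 3753/530 + 80 = 46153/530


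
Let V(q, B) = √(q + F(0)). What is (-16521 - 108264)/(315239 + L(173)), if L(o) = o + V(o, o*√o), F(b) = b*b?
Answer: -39358686420/99484729571 + 124785*√173/99484729571 ≈ -0.39561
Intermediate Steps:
F(b) = b²
V(q, B) = √q (V(q, B) = √(q + 0²) = √(q + 0) = √q)
L(o) = o + √o
(-16521 - 108264)/(315239 + L(173)) = (-16521 - 108264)/(315239 + (173 + √173)) = -124785/(315412 + √173)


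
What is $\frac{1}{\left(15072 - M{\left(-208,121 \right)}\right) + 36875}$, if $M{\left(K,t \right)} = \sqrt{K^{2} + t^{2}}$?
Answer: $\frac{51947}{2698432904} + \frac{\sqrt{57905}}{2698432904} \approx 1.934 \cdot 10^{-5}$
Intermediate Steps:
$\frac{1}{\left(15072 - M{\left(-208,121 \right)}\right) + 36875} = \frac{1}{\left(15072 - \sqrt{\left(-208\right)^{2} + 121^{2}}\right) + 36875} = \frac{1}{\left(15072 - \sqrt{43264 + 14641}\right) + 36875} = \frac{1}{\left(15072 - \sqrt{57905}\right) + 36875} = \frac{1}{51947 - \sqrt{57905}}$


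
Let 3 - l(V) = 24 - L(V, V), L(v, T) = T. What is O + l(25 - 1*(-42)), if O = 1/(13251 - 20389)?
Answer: 328347/7138 ≈ 46.000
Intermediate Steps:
l(V) = -21 + V (l(V) = 3 - (24 - V) = 3 + (-24 + V) = -21 + V)
O = -1/7138 (O = 1/(-7138) = -1/7138 ≈ -0.00014010)
O + l(25 - 1*(-42)) = -1/7138 + (-21 + (25 - 1*(-42))) = -1/7138 + (-21 + (25 + 42)) = -1/7138 + (-21 + 67) = -1/7138 + 46 = 328347/7138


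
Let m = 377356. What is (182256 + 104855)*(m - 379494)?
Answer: -613843318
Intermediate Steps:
(182256 + 104855)*(m - 379494) = (182256 + 104855)*(377356 - 379494) = 287111*(-2138) = -613843318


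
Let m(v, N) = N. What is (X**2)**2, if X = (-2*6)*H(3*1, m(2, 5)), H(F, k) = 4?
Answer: 5308416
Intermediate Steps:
X = -48 (X = -2*6*4 = -12*4 = -48)
(X**2)**2 = ((-48)**2)**2 = 2304**2 = 5308416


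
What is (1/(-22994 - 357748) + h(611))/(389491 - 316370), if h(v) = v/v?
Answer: 380741/27840235782 ≈ 1.3676e-5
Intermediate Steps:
h(v) = 1
(1/(-22994 - 357748) + h(611))/(389491 - 316370) = (1/(-22994 - 357748) + 1)/(389491 - 316370) = (1/(-380742) + 1)/73121 = (-1/380742 + 1)*(1/73121) = (380741/380742)*(1/73121) = 380741/27840235782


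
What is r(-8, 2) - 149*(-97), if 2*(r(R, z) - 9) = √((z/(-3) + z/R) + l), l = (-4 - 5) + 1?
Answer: 14462 + I*√321/12 ≈ 14462.0 + 1.493*I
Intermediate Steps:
l = -8 (l = -9 + 1 = -8)
r(R, z) = 9 + √(-8 - z/3 + z/R)/2 (r(R, z) = 9 + √((z/(-3) + z/R) - 8)/2 = 9 + √((z*(-⅓) + z/R) - 8)/2 = 9 + √((-z/3 + z/R) - 8)/2 = 9 + √(-8 - z/3 + z/R)/2)
r(-8, 2) - 149*(-97) = (9 + √(-72 - 3*2 + 9*2/(-8))/6) - 149*(-97) = (9 + √(-72 - 6 + 9*2*(-⅛))/6) + 14453 = (9 + √(-72 - 6 - 9/4)/6) + 14453 = (9 + √(-321/4)/6) + 14453 = (9 + (I*√321/2)/6) + 14453 = (9 + I*√321/12) + 14453 = 14462 + I*√321/12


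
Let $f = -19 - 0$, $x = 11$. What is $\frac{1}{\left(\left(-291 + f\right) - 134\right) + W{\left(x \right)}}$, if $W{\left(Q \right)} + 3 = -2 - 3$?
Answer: $- \frac{1}{452} \approx -0.0022124$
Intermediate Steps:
$f = -19$ ($f = -19 + 0 = -19$)
$W{\left(Q \right)} = -8$ ($W{\left(Q \right)} = -3 - 5 = -8$)
$\frac{1}{\left(\left(-291 + f\right) - 134\right) + W{\left(x \right)}} = \frac{1}{\left(\left(-291 - 19\right) - 134\right) - 8} = \frac{1}{\left(-310 - 134\right) - 8} = \frac{1}{-444 - 8} = \frac{1}{-452} = - \frac{1}{452}$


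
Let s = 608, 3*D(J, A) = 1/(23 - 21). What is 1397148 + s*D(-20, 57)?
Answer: 4191748/3 ≈ 1.3973e+6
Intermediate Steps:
D(J, A) = ⅙ (D(J, A) = 1/(3*(23 - 21)) = (⅓)/2 = (⅓)*(½) = ⅙)
1397148 + s*D(-20, 57) = 1397148 + 608*(⅙) = 1397148 + 304/3 = 4191748/3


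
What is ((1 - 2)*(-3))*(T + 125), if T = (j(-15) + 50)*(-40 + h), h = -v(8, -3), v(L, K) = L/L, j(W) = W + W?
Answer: -2085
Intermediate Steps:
j(W) = 2*W
v(L, K) = 1
h = -1 (h = -1*1 = -1)
T = -820 (T = (2*(-15) + 50)*(-40 - 1) = (-30 + 50)*(-41) = 20*(-41) = -820)
((1 - 2)*(-3))*(T + 125) = ((1 - 2)*(-3))*(-820 + 125) = -1*(-3)*(-695) = 3*(-695) = -2085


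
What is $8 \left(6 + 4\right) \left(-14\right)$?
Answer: $-1120$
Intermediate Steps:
$8 \left(6 + 4\right) \left(-14\right) = 8 \cdot 10 \left(-14\right) = 80 \left(-14\right) = -1120$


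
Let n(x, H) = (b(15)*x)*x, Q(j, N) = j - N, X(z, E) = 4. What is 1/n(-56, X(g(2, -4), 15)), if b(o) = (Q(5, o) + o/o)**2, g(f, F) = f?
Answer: 1/254016 ≈ 3.9368e-6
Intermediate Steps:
b(o) = (6 - o)**2 (b(o) = ((5 - o) + o/o)**2 = ((5 - o) + 1)**2 = (6 - o)**2)
n(x, H) = 81*x**2 (n(x, H) = ((-6 + 15)**2*x)*x = (9**2*x)*x = (81*x)*x = 81*x**2)
1/n(-56, X(g(2, -4), 15)) = 1/(81*(-56)**2) = 1/(81*3136) = 1/254016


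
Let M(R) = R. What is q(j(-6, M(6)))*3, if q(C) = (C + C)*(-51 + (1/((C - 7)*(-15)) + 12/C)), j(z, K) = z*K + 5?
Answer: 907979/95 ≈ 9557.7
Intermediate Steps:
j(z, K) = 5 + K*z (j(z, K) = K*z + 5 = 5 + K*z)
q(C) = 2*C*(-51 + 12/C - 1/(15*(-7 + C))) (q(C) = (2*C)*(-51 + (-1/15/(-7 + C) + 12/C)) = (2*C)*(-51 + (-1/(15*(-7 + C)) + 12/C)) = (2*C)*(-51 + (12/C - 1/(15*(-7 + C)))) = (2*C)*(-51 + 12/C - 1/(15*(-7 + C))) = 2*C*(-51 + 12/C - 1/(15*(-7 + C))))
q(j(-6, M(6)))*3 = (2*(-1260 - 765*(5 + 6*(-6))**2 + 5534*(5 + 6*(-6)))/(15*(-7 + (5 + 6*(-6)))))*3 = (2*(-1260 - 765*(5 - 36)**2 + 5534*(5 - 36))/(15*(-7 + (5 - 36))))*3 = (2*(-1260 - 765*(-31)**2 + 5534*(-31))/(15*(-7 - 31)))*3 = ((2/15)*(-1260 - 765*961 - 171554)/(-38))*3 = ((2/15)*(-1/38)*(-1260 - 735165 - 171554))*3 = ((2/15)*(-1/38)*(-907979))*3 = (907979/285)*3 = 907979/95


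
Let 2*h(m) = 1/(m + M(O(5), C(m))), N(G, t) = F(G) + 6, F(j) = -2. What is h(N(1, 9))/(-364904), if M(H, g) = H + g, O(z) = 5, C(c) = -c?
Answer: -1/3649040 ≈ -2.7404e-7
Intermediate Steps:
N(G, t) = 4 (N(G, t) = -2 + 6 = 4)
h(m) = 1/10 (h(m) = 1/(2*(m + (5 - m))) = (1/2)/5 = (1/2)*(1/5) = 1/10)
h(N(1, 9))/(-364904) = (1/10)/(-364904) = (1/10)*(-1/364904) = -1/3649040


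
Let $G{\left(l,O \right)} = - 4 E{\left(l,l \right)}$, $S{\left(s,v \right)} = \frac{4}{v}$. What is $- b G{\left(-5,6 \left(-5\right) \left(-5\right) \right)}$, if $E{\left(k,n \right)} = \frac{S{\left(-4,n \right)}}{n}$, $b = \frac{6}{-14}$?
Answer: $- \frac{48}{175} \approx -0.27429$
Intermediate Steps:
$b = - \frac{3}{7}$ ($b = 6 \left(- \frac{1}{14}\right) = - \frac{3}{7} \approx -0.42857$)
$E{\left(k,n \right)} = \frac{4}{n^{2}}$ ($E{\left(k,n \right)} = \frac{4 \frac{1}{n}}{n} = \frac{4}{n^{2}}$)
$G{\left(l,O \right)} = - \frac{16}{l^{2}}$ ($G{\left(l,O \right)} = - 4 \frac{4}{l^{2}} = - \frac{16}{l^{2}}$)
$- b G{\left(-5,6 \left(-5\right) \left(-5\right) \right)} = - \frac{\left(-3\right) \left(- \frac{16}{25}\right)}{7} = - \frac{\left(-3\right) \left(\left(-16\right) \frac{1}{25}\right)}{7} = - \frac{\left(-3\right) \left(-16\right)}{7 \cdot 25} = \left(-1\right) \frac{48}{175} = - \frac{48}{175}$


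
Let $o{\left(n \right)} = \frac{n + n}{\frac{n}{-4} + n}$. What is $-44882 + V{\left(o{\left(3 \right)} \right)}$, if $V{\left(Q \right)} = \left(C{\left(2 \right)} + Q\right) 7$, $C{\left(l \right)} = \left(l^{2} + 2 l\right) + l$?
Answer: $- \frac{134380}{3} \approx -44793.0$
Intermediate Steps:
$C{\left(l \right)} = l^{2} + 3 l$
$o{\left(n \right)} = \frac{8}{3}$ ($o{\left(n \right)} = \frac{2 n}{n \left(- \frac{1}{4}\right) + n} = \frac{2 n}{- \frac{n}{4} + n} = \frac{2 n}{\frac{3}{4} n} = 2 n \frac{4}{3 n} = \frac{8}{3}$)
$V{\left(Q \right)} = 70 + 7 Q$ ($V{\left(Q \right)} = \left(2 \left(3 + 2\right) + Q\right) 7 = \left(2 \cdot 5 + Q\right) 7 = \left(10 + Q\right) 7 = 70 + 7 Q$)
$-44882 + V{\left(o{\left(3 \right)} \right)} = -44882 + \left(70 + 7 \cdot \frac{8}{3}\right) = -44882 + \left(70 + \frac{56}{3}\right) = -44882 + \frac{266}{3} = - \frac{134380}{3}$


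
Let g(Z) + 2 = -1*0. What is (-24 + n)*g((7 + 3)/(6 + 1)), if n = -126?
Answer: 300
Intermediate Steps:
g(Z) = -2 (g(Z) = -2 - 1*0 = -2 + 0 = -2)
(-24 + n)*g((7 + 3)/(6 + 1)) = (-24 - 126)*(-2) = -150*(-2) = 300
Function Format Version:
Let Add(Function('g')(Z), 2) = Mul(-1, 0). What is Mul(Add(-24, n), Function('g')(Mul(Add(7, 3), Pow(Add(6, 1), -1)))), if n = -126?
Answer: 300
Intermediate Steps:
Function('g')(Z) = -2 (Function('g')(Z) = Add(-2, Mul(-1, 0)) = Add(-2, 0) = -2)
Mul(Add(-24, n), Function('g')(Mul(Add(7, 3), Pow(Add(6, 1), -1)))) = Mul(Add(-24, -126), -2) = Mul(-150, -2) = 300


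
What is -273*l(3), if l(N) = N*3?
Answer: -2457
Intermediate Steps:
l(N) = 3*N
-273*l(3) = -819*3 = -273*9 = -2457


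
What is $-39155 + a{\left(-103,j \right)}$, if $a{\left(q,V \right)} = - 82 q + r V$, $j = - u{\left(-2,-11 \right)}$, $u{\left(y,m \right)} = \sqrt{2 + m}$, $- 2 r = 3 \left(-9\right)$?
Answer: $-30709 - \frac{81 i}{2} \approx -30709.0 - 40.5 i$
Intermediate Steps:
$r = \frac{27}{2}$ ($r = - \frac{3 \left(-9\right)}{2} = \left(- \frac{1}{2}\right) \left(-27\right) = \frac{27}{2} \approx 13.5$)
$j = - 3 i$ ($j = - \sqrt{2 - 11} = - \sqrt{-9} = - 3 i \approx - 3.0 i$)
$a{\left(q,V \right)} = - 82 q + \frac{27 V}{2}$
$-39155 + a{\left(-103,j \right)} = -39155 + \left(\left(-82\right) \left(-103\right) + \frac{27 \left(- 3 i\right)}{2}\right) = -39155 + \left(8446 - \frac{81 i}{2}\right) = -30709 - \frac{81 i}{2}$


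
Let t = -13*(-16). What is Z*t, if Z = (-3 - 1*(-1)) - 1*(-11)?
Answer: 1872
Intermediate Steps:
Z = 9 (Z = (-3 + 1) + 11 = -2 + 11 = 9)
t = 208
Z*t = 9*208 = 1872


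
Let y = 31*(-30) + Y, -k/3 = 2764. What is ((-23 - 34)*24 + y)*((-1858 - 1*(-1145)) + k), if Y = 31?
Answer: 20414335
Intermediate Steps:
k = -8292 (k = -3*2764 = -8292)
y = -899 (y = 31*(-30) + 31 = -930 + 31 = -899)
((-23 - 34)*24 + y)*((-1858 - 1*(-1145)) + k) = ((-23 - 34)*24 - 899)*((-1858 - 1*(-1145)) - 8292) = (-57*24 - 899)*((-1858 + 1145) - 8292) = (-1368 - 899)*(-713 - 8292) = -2267*(-9005) = 20414335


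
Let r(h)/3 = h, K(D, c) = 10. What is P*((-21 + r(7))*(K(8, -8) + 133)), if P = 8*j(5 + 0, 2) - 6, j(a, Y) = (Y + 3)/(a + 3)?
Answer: 0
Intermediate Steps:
r(h) = 3*h
j(a, Y) = (3 + Y)/(3 + a)
P = -1 (P = 8*((3 + 2)/(3 + (5 + 0))) - 6 = 8*(5/(3 + 5)) - 6 = 8*(5/8) - 6 = 5 - 6 = -1)
P*((-21 + r(7))*(K(8, -8) + 133)) = -(-21 + 3*7)*(10 + 133) = -(-21 + 21)*143 = -0*143 = -1*0 = 0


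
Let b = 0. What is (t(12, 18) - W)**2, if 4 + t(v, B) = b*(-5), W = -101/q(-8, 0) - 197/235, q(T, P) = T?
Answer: 880843041/3534400 ≈ 249.22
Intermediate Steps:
W = 22159/1880 (W = -101/(-8) - 197/235 = -101*(-1/8) - 197*1/235 = 101/8 - 197/235 = 22159/1880 ≈ 11.787)
t(v, B) = -4 (t(v, B) = -4 + 0*(-5) = -4 + 0 = -4)
(t(12, 18) - W)**2 = (-4 - 1*22159/1880)**2 = (-4 - 22159/1880)**2 = (-29679/1880)**2 = 880843041/3534400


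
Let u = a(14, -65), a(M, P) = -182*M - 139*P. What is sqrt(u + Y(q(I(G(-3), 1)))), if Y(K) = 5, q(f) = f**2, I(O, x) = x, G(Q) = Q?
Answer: 2*sqrt(1623) ≈ 80.573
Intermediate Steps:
u = 6487 (u = -182*14 - 139*(-65) = -2548 + 9035 = 6487)
sqrt(u + Y(q(I(G(-3), 1)))) = sqrt(6487 + 5) = sqrt(6492) = 2*sqrt(1623)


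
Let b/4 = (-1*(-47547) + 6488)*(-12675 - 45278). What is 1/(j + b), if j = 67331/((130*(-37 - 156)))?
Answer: -25090/314276372095131 ≈ -7.9834e-11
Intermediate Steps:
b = -12525961420 (b = 4*((-1*(-47547) + 6488)*(-12675 - 45278)) = 4*((47547 + 6488)*(-57953)) = 4*(54035*(-57953)) = 4*(-3131490355) = -12525961420)
j = -67331/25090 (j = 67331/((130*(-193))) = 67331/(-25090) = 67331*(-1/25090) = -67331/25090 ≈ -2.6836)
1/(j + b) = 1/(-67331/25090 - 12525961420) = 1/(-314276372095131/25090) = -25090/314276372095131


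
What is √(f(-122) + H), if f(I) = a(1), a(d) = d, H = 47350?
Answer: √47351 ≈ 217.60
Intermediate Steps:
f(I) = 1
√(f(-122) + H) = √(1 + 47350) = √47351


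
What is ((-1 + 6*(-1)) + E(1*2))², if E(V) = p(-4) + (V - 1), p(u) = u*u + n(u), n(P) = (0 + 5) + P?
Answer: 121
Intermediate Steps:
n(P) = 5 + P
p(u) = 5 + u + u² (p(u) = u*u + (5 + u) = u² + (5 + u) = 5 + u + u²)
E(V) = 16 + V (E(V) = (5 - 4 + (-4)²) + (V - 1) = (5 - 4 + 16) + (-1 + V) = 17 + (-1 + V) = 16 + V)
((-1 + 6*(-1)) + E(1*2))² = ((-1 + 6*(-1)) + (16 + 1*2))² = ((-1 - 6) + (16 + 2))² = (-7 + 18)² = 11² = 121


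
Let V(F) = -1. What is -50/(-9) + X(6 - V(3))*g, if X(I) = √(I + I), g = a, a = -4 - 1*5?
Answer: 50/9 - 9*√14 ≈ -28.119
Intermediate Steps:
a = -9 (a = -4 - 5 = -9)
g = -9
X(I) = √2*√I (X(I) = √(2*I) = √2*√I)
-50/(-9) + X(6 - V(3))*g = -50/(-9) + (√2*√(6 - 1*(-1)))*(-9) = -50*(-⅑) + (√2*√(6 + 1))*(-9) = 50/9 + (√2*√7)*(-9) = 50/9 + √14*(-9) = 50/9 - 9*√14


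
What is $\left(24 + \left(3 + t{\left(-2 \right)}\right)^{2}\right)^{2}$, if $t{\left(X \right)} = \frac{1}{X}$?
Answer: $\frac{14641}{16} \approx 915.06$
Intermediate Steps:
$\left(24 + \left(3 + t{\left(-2 \right)}\right)^{2}\right)^{2} = \left(24 + \left(3 + \frac{1}{-2}\right)^{2}\right)^{2} = \left(24 + \left(3 - \frac{1}{2}\right)^{2}\right)^{2} = \left(24 + \left(\frac{5}{2}\right)^{2}\right)^{2} = \left(24 + \frac{25}{4}\right)^{2} = \left(\frac{121}{4}\right)^{2} = \frac{14641}{16}$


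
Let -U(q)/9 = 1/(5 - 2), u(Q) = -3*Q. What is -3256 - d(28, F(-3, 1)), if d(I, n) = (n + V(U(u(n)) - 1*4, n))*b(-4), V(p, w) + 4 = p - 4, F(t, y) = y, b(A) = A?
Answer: -3312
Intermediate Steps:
U(q) = -3 (U(q) = -9/(5 - 2) = -9/3 = -9*1/3 = -3)
V(p, w) = -8 + p (V(p, w) = -4 + (p - 4) = -4 + (-4 + p) = -8 + p)
d(I, n) = 60 - 4*n (d(I, n) = (n + (-8 + (-3 - 1*4)))*(-4) = (n + (-8 + (-3 - 4)))*(-4) = (n + (-8 - 7))*(-4) = (n - 15)*(-4) = (-15 + n)*(-4) = 60 - 4*n)
-3256 - d(28, F(-3, 1)) = -3256 - (60 - 4*1) = -3256 - (60 - 4) = -3256 - 1*56 = -3256 - 56 = -3312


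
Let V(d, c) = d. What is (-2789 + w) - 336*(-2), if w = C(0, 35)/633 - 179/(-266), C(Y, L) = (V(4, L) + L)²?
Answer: -118646111/56126 ≈ -2113.9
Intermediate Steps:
C(Y, L) = (4 + L)²
w = 172631/56126 (w = (4 + 35)²/633 - 179/(-266) = 39²*(1/633) - 179*(-1/266) = 1521*(1/633) + 179/266 = 507/211 + 179/266 = 172631/56126 ≈ 3.0758)
(-2789 + w) - 336*(-2) = (-2789 + 172631/56126) - 336*(-2) = -156362783/56126 + 672 = -118646111/56126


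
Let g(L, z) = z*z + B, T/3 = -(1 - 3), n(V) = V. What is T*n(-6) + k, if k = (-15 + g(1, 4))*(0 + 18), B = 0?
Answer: -18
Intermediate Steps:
T = 6 (T = 3*(-(1 - 3)) = 3*(-1*(-2)) = 3*2 = 6)
g(L, z) = z² (g(L, z) = z*z + 0 = z² + 0 = z²)
k = 18 (k = (-15 + 4²)*(0 + 18) = (-15 + 16)*18 = 1*18 = 18)
T*n(-6) + k = 6*(-6) + 18 = -36 + 18 = -18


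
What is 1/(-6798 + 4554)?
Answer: -1/2244 ≈ -0.00044563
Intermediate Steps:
1/(-6798 + 4554) = 1/(-2244) = -1/2244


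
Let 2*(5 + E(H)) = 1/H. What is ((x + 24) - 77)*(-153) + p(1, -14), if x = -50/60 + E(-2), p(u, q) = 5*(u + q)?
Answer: 35899/4 ≈ 8974.8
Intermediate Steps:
E(H) = -5 + 1/(2*H)
p(u, q) = 5*q + 5*u (p(u, q) = 5*(q + u) = 5*q + 5*u)
x = -73/12 (x = -50/60 + (-5 + (½)/(-2)) = -50*1/60 + (-5 + (½)*(-½)) = -⅚ + (-5 - ¼) = -⅚ - 21/4 = -73/12 ≈ -6.0833)
((x + 24) - 77)*(-153) + p(1, -14) = ((-73/12 + 24) - 77)*(-153) + (5*(-14) + 5*1) = (215/12 - 77)*(-153) + (-70 + 5) = -709/12*(-153) - 65 = 36159/4 - 65 = 35899/4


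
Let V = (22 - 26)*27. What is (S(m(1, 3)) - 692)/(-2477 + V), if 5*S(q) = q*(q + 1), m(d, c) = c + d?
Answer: 688/2585 ≈ 0.26615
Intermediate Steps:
V = -108 (V = -4*27 = -108)
S(q) = q*(1 + q)/5 (S(q) = (q*(q + 1))/5 = (q*(1 + q))/5 = q*(1 + q)/5)
(S(m(1, 3)) - 692)/(-2477 + V) = ((3 + 1)*(1 + (3 + 1))/5 - 692)/(-2477 - 108) = ((1/5)*4*(1 + 4) - 692)/(-2585) = ((1/5)*4*5 - 692)*(-1/2585) = (4 - 692)*(-1/2585) = -688*(-1/2585) = 688/2585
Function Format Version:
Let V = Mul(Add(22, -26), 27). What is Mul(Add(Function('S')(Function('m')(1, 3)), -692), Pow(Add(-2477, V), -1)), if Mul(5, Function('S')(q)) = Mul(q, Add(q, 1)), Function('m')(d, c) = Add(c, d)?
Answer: Rational(688, 2585) ≈ 0.26615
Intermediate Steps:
V = -108 (V = Mul(-4, 27) = -108)
Function('S')(q) = Mul(Rational(1, 5), q, Add(1, q)) (Function('S')(q) = Mul(Rational(1, 5), Mul(q, Add(q, 1))) = Mul(Rational(1, 5), Mul(q, Add(1, q))) = Mul(Rational(1, 5), q, Add(1, q)))
Mul(Add(Function('S')(Function('m')(1, 3)), -692), Pow(Add(-2477, V), -1)) = Mul(Add(Mul(Rational(1, 5), Add(3, 1), Add(1, Add(3, 1))), -692), Pow(Add(-2477, -108), -1)) = Mul(Add(Mul(Rational(1, 5), 4, Add(1, 4)), -692), Pow(-2585, -1)) = Mul(Add(Mul(Rational(1, 5), 4, 5), -692), Rational(-1, 2585)) = Mul(Add(4, -692), Rational(-1, 2585)) = Mul(-688, Rational(-1, 2585)) = Rational(688, 2585)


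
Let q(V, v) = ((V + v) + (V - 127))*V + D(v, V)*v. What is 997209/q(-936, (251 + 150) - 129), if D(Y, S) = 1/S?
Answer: 116673453/189127190 ≈ 0.61690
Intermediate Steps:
q(V, v) = V*(-127 + v + 2*V) + v/V (q(V, v) = ((V + v) + (V - 127))*V + v/V = ((V + v) + (-127 + V))*V + v/V = (-127 + v + 2*V)*V + v/V = V*(-127 + v + 2*V) + v/V)
997209/q(-936, (251 + 150) - 129) = 997209/(((((251 + 150) - 129) + (-936)**2*(-127 + ((251 + 150) - 129) + 2*(-936)))/(-936))) = 997209/((-((401 - 129) + 876096*(-127 + (401 - 129) - 1872))/936)) = 997209/((-(272 + 876096*(-127 + 272 - 1872))/936)) = 997209/((-(272 + 876096*(-1727))/936)) = 997209/((-(272 - 1513017792)/936)) = 997209/((-1/936*(-1513017520))) = 997209/(189127190/117) = 997209*(117/189127190) = 116673453/189127190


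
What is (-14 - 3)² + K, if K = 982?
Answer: 1271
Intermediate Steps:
(-14 - 3)² + K = (-14 - 3)² + 982 = (-17)² + 982 = 289 + 982 = 1271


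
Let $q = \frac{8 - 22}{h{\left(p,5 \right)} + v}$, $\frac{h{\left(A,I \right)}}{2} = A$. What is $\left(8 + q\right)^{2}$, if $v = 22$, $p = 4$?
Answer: $\frac{12769}{225} \approx 56.751$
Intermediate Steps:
$h{\left(A,I \right)} = 2 A$
$q = - \frac{7}{15}$ ($q = \frac{8 - 22}{2 \cdot 4 + 22} = - \frac{14}{8 + 22} = - \frac{14}{30} = \left(-14\right) \frac{1}{30} = - \frac{7}{15} \approx -0.46667$)
$\left(8 + q\right)^{2} = \left(8 - \frac{7}{15}\right)^{2} = \left(\frac{113}{15}\right)^{2} = \frac{12769}{225}$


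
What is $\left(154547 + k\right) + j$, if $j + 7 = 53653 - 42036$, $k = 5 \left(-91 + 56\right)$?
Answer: $165982$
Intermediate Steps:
$k = -175$ ($k = 5 \left(-35\right) = -175$)
$j = 11610$ ($j = -7 + \left(53653 - 42036\right) = -7 + 11617 = 11610$)
$\left(154547 + k\right) + j = \left(154547 - 175\right) + 11610 = 154372 + 11610 = 165982$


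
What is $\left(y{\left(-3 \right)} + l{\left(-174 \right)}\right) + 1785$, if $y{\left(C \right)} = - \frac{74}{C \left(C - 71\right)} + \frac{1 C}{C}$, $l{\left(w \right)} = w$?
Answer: $\frac{4835}{3} \approx 1611.7$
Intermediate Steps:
$y{\left(C \right)} = 1 - \frac{74}{C \left(-71 + C\right)}$ ($y{\left(C \right)} = - \frac{74}{C \left(-71 + C\right)} + \frac{C}{C} = - 74 \frac{1}{C \left(-71 + C\right)} + 1 = - \frac{74}{C \left(-71 + C\right)} + 1 = 1 - \frac{74}{C \left(-71 + C\right)}$)
$\left(y{\left(-3 \right)} + l{\left(-174 \right)}\right) + 1785 = \left(\frac{-74 + \left(-3\right)^{2} - -213}{\left(-3\right) \left(-71 - 3\right)} - 174\right) + 1785 = \left(- \frac{-74 + 9 + 213}{3 \left(-74\right)} - 174\right) + 1785 = \left(\left(- \frac{1}{3}\right) \left(- \frac{1}{74}\right) 148 - 174\right) + 1785 = \left(\frac{2}{3} - 174\right) + 1785 = - \frac{520}{3} + 1785 = \frac{4835}{3}$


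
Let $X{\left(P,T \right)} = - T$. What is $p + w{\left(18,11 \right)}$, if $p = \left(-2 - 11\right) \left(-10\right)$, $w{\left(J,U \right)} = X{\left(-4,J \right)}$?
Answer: $112$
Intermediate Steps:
$w{\left(J,U \right)} = - J$
$p = 130$ ($p = \left(-13\right) \left(-10\right) = 130$)
$p + w{\left(18,11 \right)} = 130 - 18 = 112$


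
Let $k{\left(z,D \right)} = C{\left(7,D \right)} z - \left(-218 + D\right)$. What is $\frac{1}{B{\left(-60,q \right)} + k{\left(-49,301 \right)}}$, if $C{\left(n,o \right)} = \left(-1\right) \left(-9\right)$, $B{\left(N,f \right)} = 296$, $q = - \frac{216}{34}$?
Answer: $- \frac{1}{228} \approx -0.004386$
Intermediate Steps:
$q = - \frac{108}{17}$ ($q = \left(-216\right) \frac{1}{34} = - \frac{108}{17} \approx -6.3529$)
$C{\left(n,o \right)} = 9$
$k{\left(z,D \right)} = 218 - D + 9 z$ ($k{\left(z,D \right)} = 9 z - \left(-218 + D\right) = 218 - D + 9 z$)
$\frac{1}{B{\left(-60,q \right)} + k{\left(-49,301 \right)}} = \frac{1}{296 + \left(218 - 301 + 9 \left(-49\right)\right)} = \frac{1}{296 - 524} = \frac{1}{-228} = - \frac{1}{228}$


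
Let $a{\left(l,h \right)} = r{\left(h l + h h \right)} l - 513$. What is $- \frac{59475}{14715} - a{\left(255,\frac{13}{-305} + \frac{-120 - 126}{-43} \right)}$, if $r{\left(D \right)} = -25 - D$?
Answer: $\frac{12970263644654531}{33747032745} \approx 3.8434 \cdot 10^{5}$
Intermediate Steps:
$a{\left(l,h \right)} = -513 + l \left(-25 - h^{2} - h l\right)$ ($a{\left(l,h \right)} = \left(-25 - \left(h l + h h\right)\right) l - 513 = \left(-25 - \left(h l + h^{2}\right)\right) l - 513 = \left(-25 - \left(h^{2} + h l\right)\right) l - 513 = \left(-25 - h^{2} - h l\right) l - 513 = l \left(-25 - h^{2} - h l\right) - 513 = -513 + l \left(-25 - h^{2} - h l\right)$)
$- \frac{59475}{14715} - a{\left(255,\frac{13}{-305} + \frac{-120 - 126}{-43} \right)} = - \frac{59475}{14715} - \left(-513 - 255 \left(25 + \left(\frac{13}{-305} + \frac{-120 - 126}{-43}\right) \left(\left(\frac{13}{-305} + \frac{-120 - 126}{-43}\right) + 255\right)\right)\right) = \left(-59475\right) \frac{1}{14715} - \left(-513 - 255 \left(25 + \left(13 \left(- \frac{1}{305}\right) + \left(-120 - 126\right) \left(- \frac{1}{43}\right)\right) \left(\left(13 \left(- \frac{1}{305}\right) + \left(-120 - 126\right) \left(- \frac{1}{43}\right)\right) + 255\right)\right)\right) = - \frac{3965}{981} - \left(-513 - 255 \left(25 + \left(- \frac{13}{305} - - \frac{246}{43}\right) \left(\left(- \frac{13}{305} - - \frac{246}{43}\right) + 255\right)\right)\right) = - \frac{3965}{981} - \left(-513 - 255 \left(25 + \left(- \frac{13}{305} + \frac{246}{43}\right) \left(\left(- \frac{13}{305} + \frac{246}{43}\right) + 255\right)\right)\right) = - \frac{3965}{981} - \left(-513 - 255 \left(25 + \frac{74471 \left(\frac{74471}{13115} + 255\right)}{13115}\right)\right) = - \frac{3965}{981} - \left(-513 - 255 \left(25 + \frac{74471}{13115} \cdot \frac{3418796}{13115}\right)\right) = - \frac{3965}{981} - \left(-513 - 255 \left(25 + \frac{254601156916}{172003225}\right)\right) = - \frac{3965}{981} - \left(-513 - 255 \cdot \frac{258901237541}{172003225}\right) = - \frac{3965}{981} - \left(-513 - \frac{13203963114591}{34400645}\right) = - \frac{3965}{981} - - \frac{13221610645476}{34400645} = - \frac{3965}{981} + \frac{13221610645476}{34400645} = \frac{12970263644654531}{33747032745}$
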